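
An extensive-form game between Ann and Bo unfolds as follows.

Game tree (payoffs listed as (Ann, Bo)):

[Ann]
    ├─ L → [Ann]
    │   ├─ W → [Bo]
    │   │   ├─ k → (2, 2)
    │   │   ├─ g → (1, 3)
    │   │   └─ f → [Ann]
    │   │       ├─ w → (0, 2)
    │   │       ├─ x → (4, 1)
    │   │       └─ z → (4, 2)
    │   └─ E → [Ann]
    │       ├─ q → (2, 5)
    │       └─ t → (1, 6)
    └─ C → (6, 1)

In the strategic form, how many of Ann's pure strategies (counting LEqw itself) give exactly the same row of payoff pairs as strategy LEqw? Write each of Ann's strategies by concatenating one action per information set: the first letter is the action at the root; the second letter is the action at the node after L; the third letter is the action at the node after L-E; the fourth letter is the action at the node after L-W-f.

3

Row for LEqw (columns k, g, f): (2,5) (2,5) (2,5).
Under LEqw, Ann's choice at the node after L-W-f can never be reached regardless of what Bo does, so varying those choices leaves every outcome unchanged.
Holding the reachable choices fixed and varying the unreachable one freely already gives 3 equivalent strategies.
No other strategy reproduces this row, so those 3 are the full class: LEqw, LEqx, LEqz.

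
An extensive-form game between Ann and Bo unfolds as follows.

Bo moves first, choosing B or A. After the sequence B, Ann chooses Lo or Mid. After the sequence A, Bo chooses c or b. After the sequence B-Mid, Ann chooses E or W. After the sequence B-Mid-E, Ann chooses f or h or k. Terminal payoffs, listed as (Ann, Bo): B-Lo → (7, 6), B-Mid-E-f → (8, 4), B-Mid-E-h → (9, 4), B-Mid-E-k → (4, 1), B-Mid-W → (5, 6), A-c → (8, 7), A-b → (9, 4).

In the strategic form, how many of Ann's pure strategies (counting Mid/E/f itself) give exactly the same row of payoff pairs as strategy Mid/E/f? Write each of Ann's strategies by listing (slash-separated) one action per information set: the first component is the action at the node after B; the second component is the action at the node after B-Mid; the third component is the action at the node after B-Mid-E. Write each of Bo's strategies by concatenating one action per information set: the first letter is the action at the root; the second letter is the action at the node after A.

Row for Mid/E/f (columns Bc, Bb, Ac, Ab): (8,4) (8,4) (8,7) (9,4).
Every one of Ann's information sets is on the play path for some reply by Bo when Ann follows Mid/E/f.
Changing the action at any of them therefore changes at least one column, so only Mid/E/f itself gives this row.

1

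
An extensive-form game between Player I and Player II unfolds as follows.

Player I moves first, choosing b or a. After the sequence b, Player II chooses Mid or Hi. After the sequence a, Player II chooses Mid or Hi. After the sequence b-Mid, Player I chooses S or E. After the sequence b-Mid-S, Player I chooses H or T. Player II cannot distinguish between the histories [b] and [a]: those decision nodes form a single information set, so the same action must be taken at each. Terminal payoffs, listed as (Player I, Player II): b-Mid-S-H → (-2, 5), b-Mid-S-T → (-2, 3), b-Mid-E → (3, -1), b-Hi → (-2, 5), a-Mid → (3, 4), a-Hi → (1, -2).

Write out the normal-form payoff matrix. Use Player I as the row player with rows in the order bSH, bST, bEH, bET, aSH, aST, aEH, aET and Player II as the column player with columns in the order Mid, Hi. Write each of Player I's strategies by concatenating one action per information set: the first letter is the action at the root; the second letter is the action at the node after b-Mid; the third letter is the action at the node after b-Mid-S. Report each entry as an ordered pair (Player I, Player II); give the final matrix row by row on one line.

bSH: (-2,5) (-2,5) | bST: (-2,3) (-2,5) | bEH: (3,-1) (-2,5) | bET: (3,-1) (-2,5) | aSH: (3,4) (1,-2) | aST: (3,4) (1,-2) | aEH: (3,4) (1,-2) | aET: (3,4) (1,-2)

          Mid       Hi
 bSH   (-2,5)   (-2,5)
 bST   (-2,3)   (-2,5)
 bEH   (3,-1)   (-2,5)
 bET   (3,-1)   (-2,5)
 aSH    (3,4)   (1,-2)
 aST    (3,4)   (1,-2)
 aEH    (3,4)   (1,-2)
 aET    (3,4)   (1,-2)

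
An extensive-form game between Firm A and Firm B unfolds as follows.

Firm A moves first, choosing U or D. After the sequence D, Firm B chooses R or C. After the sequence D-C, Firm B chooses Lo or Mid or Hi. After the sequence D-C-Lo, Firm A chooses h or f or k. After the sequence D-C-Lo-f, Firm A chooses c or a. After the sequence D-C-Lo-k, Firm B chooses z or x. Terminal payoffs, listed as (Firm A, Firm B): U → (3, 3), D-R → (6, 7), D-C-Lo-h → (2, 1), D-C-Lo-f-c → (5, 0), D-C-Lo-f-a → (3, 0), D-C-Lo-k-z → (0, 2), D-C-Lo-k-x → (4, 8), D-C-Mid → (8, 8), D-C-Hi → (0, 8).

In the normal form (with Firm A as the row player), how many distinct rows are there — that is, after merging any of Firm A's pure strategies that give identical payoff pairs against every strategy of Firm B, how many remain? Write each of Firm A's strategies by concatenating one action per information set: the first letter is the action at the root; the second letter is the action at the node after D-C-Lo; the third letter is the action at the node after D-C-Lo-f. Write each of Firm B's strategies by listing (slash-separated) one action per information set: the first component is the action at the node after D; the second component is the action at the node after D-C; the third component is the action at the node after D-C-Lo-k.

5

Firm A has 12 pure strategies: Uhc, Uha, Ufc, Ufa, Ukc, Uka, Dhc, Dha, Dfc, Dfa, Dkc, Dka. Columns: R/Lo/z, R/Lo/x, R/Mid/z, R/Mid/x, R/Hi/z, R/Hi/x, C/Lo/z, C/Lo/x, C/Mid/z, C/Mid/x, C/Hi/z, C/Hi/x.
{Uhc, Uha, Ufc, Ufa, Ukc, Uka} → row (3,3) (3,3) (3,3) (3,3) (3,3) (3,3) (3,3) (3,3) (3,3) (3,3) (3,3) (3,3)
{Dhc, Dha} → row (6,7) (6,7) (6,7) (6,7) (6,7) (6,7) (2,1) (2,1) (8,8) (8,8) (0,8) (0,8)
{Dfc} → row (6,7) (6,7) (6,7) (6,7) (6,7) (6,7) (5,0) (5,0) (8,8) (8,8) (0,8) (0,8)
{Dfa} → row (6,7) (6,7) (6,7) (6,7) (6,7) (6,7) (3,0) (3,0) (8,8) (8,8) (0,8) (0,8)
{Dkc, Dka} → row (6,7) (6,7) (6,7) (6,7) (6,7) (6,7) (0,2) (4,8) (8,8) (8,8) (0,8) (0,8)
That's 5 distinct rows out of 12 strategies.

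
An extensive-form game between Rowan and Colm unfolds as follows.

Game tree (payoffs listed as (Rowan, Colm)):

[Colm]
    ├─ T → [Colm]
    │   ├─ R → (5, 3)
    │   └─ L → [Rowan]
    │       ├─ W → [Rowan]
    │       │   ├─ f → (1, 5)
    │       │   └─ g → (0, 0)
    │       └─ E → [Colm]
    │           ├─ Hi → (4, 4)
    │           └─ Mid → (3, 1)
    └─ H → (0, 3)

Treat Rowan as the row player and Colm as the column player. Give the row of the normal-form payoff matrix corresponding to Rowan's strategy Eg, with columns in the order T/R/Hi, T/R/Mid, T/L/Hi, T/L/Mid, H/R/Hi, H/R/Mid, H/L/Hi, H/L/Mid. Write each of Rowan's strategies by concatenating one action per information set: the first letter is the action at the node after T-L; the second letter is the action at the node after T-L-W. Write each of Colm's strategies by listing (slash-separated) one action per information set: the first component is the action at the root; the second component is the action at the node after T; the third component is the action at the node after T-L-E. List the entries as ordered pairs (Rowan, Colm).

vs T/R/Hi: Colm plays T → Colm plays R at [T] → (5, 3)
vs T/R/Mid: Colm plays T → Colm plays R at [T] → (5, 3)
vs T/L/Hi: Colm plays T → Colm plays L at [T] → Rowan plays E at [T-L] → Colm plays Hi at [T-L-E] → (4, 4)
vs T/L/Mid: Colm plays T → Colm plays L at [T] → Rowan plays E at [T-L] → Colm plays Mid at [T-L-E] → (3, 1)
vs H/R/Hi: Colm plays H → (0, 3)
vs H/R/Mid: Colm plays H → (0, 3)
vs H/L/Hi: Colm plays H → (0, 3)
vs H/L/Mid: Colm plays H → (0, 3)

(5,3) (5,3) (4,4) (3,1) (0,3) (0,3) (0,3) (0,3)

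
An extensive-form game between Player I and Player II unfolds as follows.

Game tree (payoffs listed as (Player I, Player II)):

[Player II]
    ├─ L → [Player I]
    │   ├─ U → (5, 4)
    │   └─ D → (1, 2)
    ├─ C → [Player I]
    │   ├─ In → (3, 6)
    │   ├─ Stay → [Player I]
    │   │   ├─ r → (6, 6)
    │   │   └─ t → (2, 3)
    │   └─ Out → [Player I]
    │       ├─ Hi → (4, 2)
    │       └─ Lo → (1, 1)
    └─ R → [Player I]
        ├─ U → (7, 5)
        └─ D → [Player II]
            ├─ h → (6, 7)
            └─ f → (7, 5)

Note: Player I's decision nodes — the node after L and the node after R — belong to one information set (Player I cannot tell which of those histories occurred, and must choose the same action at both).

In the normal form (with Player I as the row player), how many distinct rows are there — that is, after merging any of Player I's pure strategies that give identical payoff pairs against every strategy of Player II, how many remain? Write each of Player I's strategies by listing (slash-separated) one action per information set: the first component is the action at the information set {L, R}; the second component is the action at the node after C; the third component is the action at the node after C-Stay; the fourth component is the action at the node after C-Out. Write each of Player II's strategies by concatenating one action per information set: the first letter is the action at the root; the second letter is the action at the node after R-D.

10

Player I has 24 pure strategies: U/In/r/Hi, U/In/r/Lo, U/In/t/Hi, U/In/t/Lo, U/Stay/r/Hi, U/Stay/r/Lo, U/Stay/t/Hi, U/Stay/t/Lo, U/Out/r/Hi, U/Out/r/Lo, U/Out/t/Hi, U/Out/t/Lo, D/In/r/Hi, D/In/r/Lo, D/In/t/Hi, D/In/t/Lo, D/Stay/r/Hi, D/Stay/r/Lo, D/Stay/t/Hi, D/Stay/t/Lo, D/Out/r/Hi, D/Out/r/Lo, D/Out/t/Hi, D/Out/t/Lo. Columns: Lh, Lf, Ch, Cf, Rh, Rf.
{U/In/r/Hi, U/In/r/Lo, U/In/t/Hi, U/In/t/Lo} → row (5,4) (5,4) (3,6) (3,6) (7,5) (7,5)
{U/Stay/r/Hi, U/Stay/r/Lo} → row (5,4) (5,4) (6,6) (6,6) (7,5) (7,5)
{U/Stay/t/Hi, U/Stay/t/Lo} → row (5,4) (5,4) (2,3) (2,3) (7,5) (7,5)
{U/Out/r/Hi, U/Out/t/Hi} → row (5,4) (5,4) (4,2) (4,2) (7,5) (7,5)
{U/Out/r/Lo, U/Out/t/Lo} → row (5,4) (5,4) (1,1) (1,1) (7,5) (7,5)
{D/In/r/Hi, D/In/r/Lo, D/In/t/Hi, D/In/t/Lo} → row (1,2) (1,2) (3,6) (3,6) (6,7) (7,5)
{D/Stay/r/Hi, D/Stay/r/Lo} → row (1,2) (1,2) (6,6) (6,6) (6,7) (7,5)
{D/Stay/t/Hi, D/Stay/t/Lo} → row (1,2) (1,2) (2,3) (2,3) (6,7) (7,5)
{D/Out/r/Hi, D/Out/t/Hi} → row (1,2) (1,2) (4,2) (4,2) (6,7) (7,5)
{D/Out/r/Lo, D/Out/t/Lo} → row (1,2) (1,2) (1,1) (1,1) (6,7) (7,5)
That's 10 distinct rows out of 24 strategies.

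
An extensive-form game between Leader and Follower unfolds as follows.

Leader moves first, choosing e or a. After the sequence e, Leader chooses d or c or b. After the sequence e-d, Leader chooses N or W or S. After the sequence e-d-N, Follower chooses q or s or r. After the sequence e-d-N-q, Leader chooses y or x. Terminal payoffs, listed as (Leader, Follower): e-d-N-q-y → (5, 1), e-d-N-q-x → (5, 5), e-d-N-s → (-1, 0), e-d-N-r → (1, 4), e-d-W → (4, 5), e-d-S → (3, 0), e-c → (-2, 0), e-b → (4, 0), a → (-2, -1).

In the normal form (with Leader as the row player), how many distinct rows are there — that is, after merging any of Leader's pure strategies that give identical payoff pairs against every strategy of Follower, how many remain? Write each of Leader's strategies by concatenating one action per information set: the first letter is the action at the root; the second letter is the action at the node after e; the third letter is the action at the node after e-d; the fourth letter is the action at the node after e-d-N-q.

Leader has 36 pure strategies: edNy, edNx, edWy, edWx, edSy, edSx, ecNy, ecNx, ecWy, ecWx, ecSy, ecSx, ebNy, ebNx, ebWy, ebWx, ebSy, ebSx, adNy, adNx, adWy, adWx, adSy, adSx, acNy, acNx, acWy, acWx, acSy, acSx, abNy, abNx, abWy, abWx, abSy, abSx. Columns: q, s, r.
{edNy} → row (5,1) (-1,0) (1,4)
{edNx} → row (5,5) (-1,0) (1,4)
{edWy, edWx} → row (4,5) (4,5) (4,5)
{edSy, edSx} → row (3,0) (3,0) (3,0)
{ecNy, ecNx, ecWy, ecWx, ecSy, ecSx} → row (-2,0) (-2,0) (-2,0)
{ebNy, ebNx, ebWy, ebWx, ebSy, ebSx} → row (4,0) (4,0) (4,0)
{adNy, adNx, adWy, adWx, adSy, adSx, acNy, acNx, acWy, acWx, acSy, acSx, abNy, abNx, abWy, abWx, abSy, abSx} → row (-2,-1) (-2,-1) (-2,-1)
That's 7 distinct rows out of 36 strategies.

7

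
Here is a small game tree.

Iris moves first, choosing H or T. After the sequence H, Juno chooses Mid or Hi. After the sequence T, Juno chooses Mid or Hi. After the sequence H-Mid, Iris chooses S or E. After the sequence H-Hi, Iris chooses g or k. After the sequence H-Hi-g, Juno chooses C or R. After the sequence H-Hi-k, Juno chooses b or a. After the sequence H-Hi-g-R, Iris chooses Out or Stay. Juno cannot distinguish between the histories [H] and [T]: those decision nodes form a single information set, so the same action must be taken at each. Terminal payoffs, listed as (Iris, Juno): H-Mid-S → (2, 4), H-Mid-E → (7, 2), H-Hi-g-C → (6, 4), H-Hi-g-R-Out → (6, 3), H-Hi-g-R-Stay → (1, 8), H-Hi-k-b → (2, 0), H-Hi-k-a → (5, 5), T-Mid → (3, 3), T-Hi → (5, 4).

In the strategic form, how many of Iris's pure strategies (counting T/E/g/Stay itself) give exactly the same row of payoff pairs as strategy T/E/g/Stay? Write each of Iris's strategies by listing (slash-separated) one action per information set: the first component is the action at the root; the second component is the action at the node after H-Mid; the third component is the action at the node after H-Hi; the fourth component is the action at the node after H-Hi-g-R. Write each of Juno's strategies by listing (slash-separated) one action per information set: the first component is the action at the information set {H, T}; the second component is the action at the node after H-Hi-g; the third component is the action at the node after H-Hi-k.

8

Row for T/E/g/Stay (columns Mid/C/b, Mid/C/a, Mid/R/b, Mid/R/a, Hi/C/b, Hi/C/a, Hi/R/b, Hi/R/a): (3,3) (3,3) (3,3) (3,3) (5,4) (5,4) (5,4) (5,4).
Under T/E/g/Stay, Iris's choice at the node after H-Mid and at the node after H-Hi and at the node after H-Hi-g-R can never be reached regardless of what Juno does, so varying those choices leaves every outcome unchanged.
Holding the reachable choices fixed and varying the unreachable ones freely already gives 2 × 2 × 2 = 8 equivalent strategies.
No other strategy reproduces this row, so those 8 are the full class: T/S/g/Out, T/S/g/Stay, T/S/k/Out, T/S/k/Stay, T/E/g/Out, T/E/g/Stay, T/E/k/Out, T/E/k/Stay.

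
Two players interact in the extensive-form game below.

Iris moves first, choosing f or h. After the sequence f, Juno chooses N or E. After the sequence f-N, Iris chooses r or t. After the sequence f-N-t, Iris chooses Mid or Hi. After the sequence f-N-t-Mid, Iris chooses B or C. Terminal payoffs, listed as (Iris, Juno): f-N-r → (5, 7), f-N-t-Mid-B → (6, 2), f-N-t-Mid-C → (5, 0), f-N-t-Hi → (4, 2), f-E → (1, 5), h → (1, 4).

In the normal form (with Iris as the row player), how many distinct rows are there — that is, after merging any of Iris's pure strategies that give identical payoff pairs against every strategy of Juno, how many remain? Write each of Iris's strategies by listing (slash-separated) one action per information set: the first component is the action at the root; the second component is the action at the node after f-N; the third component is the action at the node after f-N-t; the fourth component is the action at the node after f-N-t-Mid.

Iris has 16 pure strategies: f/r/Mid/B, f/r/Mid/C, f/r/Hi/B, f/r/Hi/C, f/t/Mid/B, f/t/Mid/C, f/t/Hi/B, f/t/Hi/C, h/r/Mid/B, h/r/Mid/C, h/r/Hi/B, h/r/Hi/C, h/t/Mid/B, h/t/Mid/C, h/t/Hi/B, h/t/Hi/C. Columns: N, E.
{f/r/Mid/B, f/r/Mid/C, f/r/Hi/B, f/r/Hi/C} → row (5,7) (1,5)
{f/t/Mid/B} → row (6,2) (1,5)
{f/t/Mid/C} → row (5,0) (1,5)
{f/t/Hi/B, f/t/Hi/C} → row (4,2) (1,5)
{h/r/Mid/B, h/r/Mid/C, h/r/Hi/B, h/r/Hi/C, h/t/Mid/B, h/t/Mid/C, h/t/Hi/B, h/t/Hi/C} → row (1,4) (1,4)
That's 5 distinct rows out of 16 strategies.

5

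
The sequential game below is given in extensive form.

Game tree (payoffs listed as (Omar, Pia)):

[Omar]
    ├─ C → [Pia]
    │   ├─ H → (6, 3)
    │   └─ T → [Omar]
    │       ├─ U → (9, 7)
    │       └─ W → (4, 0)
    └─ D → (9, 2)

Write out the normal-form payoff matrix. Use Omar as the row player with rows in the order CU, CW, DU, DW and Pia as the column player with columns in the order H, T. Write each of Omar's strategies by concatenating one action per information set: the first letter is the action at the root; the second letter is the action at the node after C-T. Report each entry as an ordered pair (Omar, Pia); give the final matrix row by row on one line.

Row CU: H→(6,3), T→(9,7)
Row CW: H→(6,3), T→(4,0)
Row DU: H→(9,2), T→(9,2)
Row DW: H→(9,2), T→(9,2)

CU: (6,3) (9,7) | CW: (6,3) (4,0) | DU: (9,2) (9,2) | DW: (9,2) (9,2)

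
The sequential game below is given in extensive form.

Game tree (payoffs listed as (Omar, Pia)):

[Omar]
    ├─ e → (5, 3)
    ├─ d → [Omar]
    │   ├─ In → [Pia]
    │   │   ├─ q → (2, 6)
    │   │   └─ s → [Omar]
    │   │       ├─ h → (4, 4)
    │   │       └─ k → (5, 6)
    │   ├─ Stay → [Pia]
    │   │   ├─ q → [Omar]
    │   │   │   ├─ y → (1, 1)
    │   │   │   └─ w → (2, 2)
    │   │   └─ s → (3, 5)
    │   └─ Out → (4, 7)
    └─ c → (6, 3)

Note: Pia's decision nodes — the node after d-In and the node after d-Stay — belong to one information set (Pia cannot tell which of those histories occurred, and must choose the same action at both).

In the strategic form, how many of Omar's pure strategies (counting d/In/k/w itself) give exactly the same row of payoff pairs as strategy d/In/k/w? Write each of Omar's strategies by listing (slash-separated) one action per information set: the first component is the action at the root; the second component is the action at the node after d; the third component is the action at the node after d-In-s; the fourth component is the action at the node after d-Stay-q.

2

Row for d/In/k/w (columns q, s): (2,6) (5,6).
Under d/In/k/w, Omar's choice at the node after d-Stay-q can never be reached regardless of what Pia does, so varying those choices leaves every outcome unchanged.
Holding the reachable choices fixed and varying the unreachable one freely already gives 2 equivalent strategies.
No other strategy reproduces this row, so those 2 are the full class: d/In/k/y, d/In/k/w.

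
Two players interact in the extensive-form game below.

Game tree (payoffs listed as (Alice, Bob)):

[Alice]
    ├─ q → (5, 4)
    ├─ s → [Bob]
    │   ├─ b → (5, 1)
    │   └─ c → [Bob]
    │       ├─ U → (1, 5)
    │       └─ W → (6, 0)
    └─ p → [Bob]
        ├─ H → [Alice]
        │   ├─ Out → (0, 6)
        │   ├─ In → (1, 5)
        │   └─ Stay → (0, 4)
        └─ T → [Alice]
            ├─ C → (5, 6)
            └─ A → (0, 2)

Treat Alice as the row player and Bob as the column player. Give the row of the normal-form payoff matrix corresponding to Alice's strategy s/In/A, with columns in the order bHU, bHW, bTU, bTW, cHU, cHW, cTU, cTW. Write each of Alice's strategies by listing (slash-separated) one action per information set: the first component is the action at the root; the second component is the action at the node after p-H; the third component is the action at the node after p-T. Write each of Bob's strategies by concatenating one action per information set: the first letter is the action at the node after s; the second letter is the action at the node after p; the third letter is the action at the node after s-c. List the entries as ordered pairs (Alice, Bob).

(5,1) (5,1) (5,1) (5,1) (1,5) (6,0) (1,5) (6,0)

vs bHU: Alice plays s → Bob plays b at [s] → (5, 1)
vs bHW: Alice plays s → Bob plays b at [s] → (5, 1)
vs bTU: Alice plays s → Bob plays b at [s] → (5, 1)
vs bTW: Alice plays s → Bob plays b at [s] → (5, 1)
vs cHU: Alice plays s → Bob plays c at [s] → Bob plays U at [s-c] → (1, 5)
vs cHW: Alice plays s → Bob plays c at [s] → Bob plays W at [s-c] → (6, 0)
vs cTU: Alice plays s → Bob plays c at [s] → Bob plays U at [s-c] → (1, 5)
vs cTW: Alice plays s → Bob plays c at [s] → Bob plays W at [s-c] → (6, 0)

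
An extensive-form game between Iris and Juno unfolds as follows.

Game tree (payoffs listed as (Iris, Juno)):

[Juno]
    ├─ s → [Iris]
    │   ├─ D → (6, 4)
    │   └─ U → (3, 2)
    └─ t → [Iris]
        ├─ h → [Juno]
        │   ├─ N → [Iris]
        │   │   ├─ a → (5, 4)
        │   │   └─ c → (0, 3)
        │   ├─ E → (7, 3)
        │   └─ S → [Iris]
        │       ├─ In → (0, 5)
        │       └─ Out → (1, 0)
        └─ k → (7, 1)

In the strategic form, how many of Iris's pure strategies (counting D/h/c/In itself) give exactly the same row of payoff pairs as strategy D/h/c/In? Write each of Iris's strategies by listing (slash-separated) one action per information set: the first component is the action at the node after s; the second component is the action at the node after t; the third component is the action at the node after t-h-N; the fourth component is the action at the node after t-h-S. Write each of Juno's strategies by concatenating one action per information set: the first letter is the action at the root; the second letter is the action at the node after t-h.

1

Row for D/h/c/In (columns sN, sE, sS, tN, tE, tS): (6,4) (6,4) (6,4) (0,3) (7,3) (0,5).
Every one of Iris's information sets is on the play path for some reply by Juno when Iris follows D/h/c/In.
Changing the action at any of them therefore changes at least one column, so only D/h/c/In itself gives this row.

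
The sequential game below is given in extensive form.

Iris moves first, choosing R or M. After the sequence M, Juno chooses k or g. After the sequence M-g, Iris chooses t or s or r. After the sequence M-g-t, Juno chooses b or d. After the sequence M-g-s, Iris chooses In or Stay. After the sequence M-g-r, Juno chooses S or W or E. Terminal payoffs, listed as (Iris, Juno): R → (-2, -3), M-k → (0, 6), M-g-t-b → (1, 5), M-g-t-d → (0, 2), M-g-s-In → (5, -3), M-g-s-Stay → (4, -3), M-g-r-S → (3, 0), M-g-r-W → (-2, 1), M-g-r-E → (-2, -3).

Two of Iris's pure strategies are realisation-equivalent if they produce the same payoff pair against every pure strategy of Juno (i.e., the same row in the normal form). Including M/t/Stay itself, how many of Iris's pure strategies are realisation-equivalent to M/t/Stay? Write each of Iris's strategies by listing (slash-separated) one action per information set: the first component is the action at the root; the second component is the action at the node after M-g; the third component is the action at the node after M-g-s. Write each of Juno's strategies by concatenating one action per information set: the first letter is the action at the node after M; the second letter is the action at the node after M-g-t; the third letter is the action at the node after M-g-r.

2

Row for M/t/Stay (columns kbS, kbW, kbE, kdS, kdW, kdE, gbS, gbW, gbE, gdS, gdW, gdE): (0,6) (0,6) (0,6) (0,6) (0,6) (0,6) (1,5) (1,5) (1,5) (0,2) (0,2) (0,2).
Under M/t/Stay, Iris's choice at the node after M-g-s can never be reached regardless of what Juno does, so varying those choices leaves every outcome unchanged.
Holding the reachable choices fixed and varying the unreachable one freely already gives 2 equivalent strategies.
No other strategy reproduces this row, so those 2 are the full class: M/t/In, M/t/Stay.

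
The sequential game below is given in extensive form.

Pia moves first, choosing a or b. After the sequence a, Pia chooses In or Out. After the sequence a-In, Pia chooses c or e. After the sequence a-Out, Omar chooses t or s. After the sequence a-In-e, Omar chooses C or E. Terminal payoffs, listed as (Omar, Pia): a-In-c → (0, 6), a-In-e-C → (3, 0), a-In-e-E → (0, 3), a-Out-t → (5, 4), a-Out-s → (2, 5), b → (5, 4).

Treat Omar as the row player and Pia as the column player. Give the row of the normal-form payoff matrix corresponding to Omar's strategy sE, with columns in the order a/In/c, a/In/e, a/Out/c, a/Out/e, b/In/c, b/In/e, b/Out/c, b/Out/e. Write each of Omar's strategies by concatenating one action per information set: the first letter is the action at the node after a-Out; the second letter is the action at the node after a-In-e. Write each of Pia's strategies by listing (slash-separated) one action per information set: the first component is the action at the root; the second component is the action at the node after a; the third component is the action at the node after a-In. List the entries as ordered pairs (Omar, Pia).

(0,6) (0,3) (2,5) (2,5) (5,4) (5,4) (5,4) (5,4)

vs a/In/c: Pia plays a → Pia plays In at [a] → Pia plays c at [a-In] → (0, 6)
vs a/In/e: Pia plays a → Pia plays In at [a] → Pia plays e at [a-In] → Omar plays E at [a-In-e] → (0, 3)
vs a/Out/c: Pia plays a → Pia plays Out at [a] → Omar plays s at [a-Out] → (2, 5)
vs a/Out/e: Pia plays a → Pia plays Out at [a] → Omar plays s at [a-Out] → (2, 5)
vs b/In/c: Pia plays b → (5, 4)
vs b/In/e: Pia plays b → (5, 4)
vs b/Out/c: Pia plays b → (5, 4)
vs b/Out/e: Pia plays b → (5, 4)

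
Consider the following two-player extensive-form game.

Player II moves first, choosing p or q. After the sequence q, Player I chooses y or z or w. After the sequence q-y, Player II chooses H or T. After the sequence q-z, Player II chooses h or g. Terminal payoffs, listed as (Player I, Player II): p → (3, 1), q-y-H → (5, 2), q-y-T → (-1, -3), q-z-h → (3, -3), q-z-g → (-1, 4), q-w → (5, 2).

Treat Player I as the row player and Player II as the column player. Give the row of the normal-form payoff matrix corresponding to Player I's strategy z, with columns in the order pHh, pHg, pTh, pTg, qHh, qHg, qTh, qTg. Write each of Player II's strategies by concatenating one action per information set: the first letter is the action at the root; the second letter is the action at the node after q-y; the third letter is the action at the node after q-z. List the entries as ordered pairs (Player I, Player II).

(3,1) (3,1) (3,1) (3,1) (3,-3) (-1,4) (3,-3) (-1,4)

vs pHh: Player II plays p → (3, 1)
vs pHg: Player II plays p → (3, 1)
vs pTh: Player II plays p → (3, 1)
vs pTg: Player II plays p → (3, 1)
vs qHh: Player II plays q → Player I plays z at [q] → Player II plays h at [q-z] → (3, -3)
vs qHg: Player II plays q → Player I plays z at [q] → Player II plays g at [q-z] → (-1, 4)
vs qTh: Player II plays q → Player I plays z at [q] → Player II plays h at [q-z] → (3, -3)
vs qTg: Player II plays q → Player I plays z at [q] → Player II plays g at [q-z] → (-1, 4)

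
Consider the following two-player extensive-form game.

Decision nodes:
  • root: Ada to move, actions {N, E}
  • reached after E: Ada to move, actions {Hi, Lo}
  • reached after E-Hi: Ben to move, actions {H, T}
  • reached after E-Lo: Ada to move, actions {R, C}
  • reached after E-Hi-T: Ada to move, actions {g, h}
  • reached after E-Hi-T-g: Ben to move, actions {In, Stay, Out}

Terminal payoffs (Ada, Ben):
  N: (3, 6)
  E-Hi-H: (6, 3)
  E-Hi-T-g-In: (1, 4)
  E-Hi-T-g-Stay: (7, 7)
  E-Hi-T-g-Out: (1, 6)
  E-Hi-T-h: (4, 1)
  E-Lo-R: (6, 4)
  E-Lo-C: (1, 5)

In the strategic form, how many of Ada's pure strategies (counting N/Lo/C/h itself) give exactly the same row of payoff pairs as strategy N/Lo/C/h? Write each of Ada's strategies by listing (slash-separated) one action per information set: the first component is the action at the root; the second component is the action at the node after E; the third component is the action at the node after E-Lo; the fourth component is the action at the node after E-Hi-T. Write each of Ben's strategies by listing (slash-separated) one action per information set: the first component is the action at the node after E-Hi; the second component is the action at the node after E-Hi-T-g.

Row for N/Lo/C/h (columns H/In, H/Stay, H/Out, T/In, T/Stay, T/Out): (3,6) (3,6) (3,6) (3,6) (3,6) (3,6).
Under N/Lo/C/h, Ada's choice at the node after E and at the node after E-Lo and at the node after E-Hi-T can never be reached regardless of what Ben does, so varying those choices leaves every outcome unchanged.
Holding the reachable choices fixed and varying the unreachable ones freely already gives 2 × 2 × 2 = 8 equivalent strategies.
No other strategy reproduces this row, so those 8 are the full class: N/Hi/R/g, N/Hi/R/h, N/Hi/C/g, N/Hi/C/h, N/Lo/R/g, N/Lo/R/h, N/Lo/C/g, N/Lo/C/h.

8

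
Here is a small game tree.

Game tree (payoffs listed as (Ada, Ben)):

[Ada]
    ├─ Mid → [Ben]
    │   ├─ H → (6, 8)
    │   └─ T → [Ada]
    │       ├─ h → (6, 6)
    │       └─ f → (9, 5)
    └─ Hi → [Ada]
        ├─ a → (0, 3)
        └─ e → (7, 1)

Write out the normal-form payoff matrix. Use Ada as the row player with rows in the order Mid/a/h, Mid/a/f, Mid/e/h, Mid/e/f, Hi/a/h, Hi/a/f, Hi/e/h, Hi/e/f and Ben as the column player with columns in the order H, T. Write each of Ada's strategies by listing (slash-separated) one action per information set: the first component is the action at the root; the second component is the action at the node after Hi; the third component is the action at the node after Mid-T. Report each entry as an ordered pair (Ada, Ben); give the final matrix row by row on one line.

               H        T
Mid/a/h    (6,8)    (6,6)
Mid/a/f    (6,8)    (9,5)
Mid/e/h    (6,8)    (6,6)
Mid/e/f    (6,8)    (9,5)
 Hi/a/h    (0,3)    (0,3)
 Hi/a/f    (0,3)    (0,3)
 Hi/e/h    (7,1)    (7,1)
 Hi/e/f    (7,1)    (7,1)

Mid/a/h: (6,8) (6,6) | Mid/a/f: (6,8) (9,5) | Mid/e/h: (6,8) (6,6) | Mid/e/f: (6,8) (9,5) | Hi/a/h: (0,3) (0,3) | Hi/a/f: (0,3) (0,3) | Hi/e/h: (7,1) (7,1) | Hi/e/f: (7,1) (7,1)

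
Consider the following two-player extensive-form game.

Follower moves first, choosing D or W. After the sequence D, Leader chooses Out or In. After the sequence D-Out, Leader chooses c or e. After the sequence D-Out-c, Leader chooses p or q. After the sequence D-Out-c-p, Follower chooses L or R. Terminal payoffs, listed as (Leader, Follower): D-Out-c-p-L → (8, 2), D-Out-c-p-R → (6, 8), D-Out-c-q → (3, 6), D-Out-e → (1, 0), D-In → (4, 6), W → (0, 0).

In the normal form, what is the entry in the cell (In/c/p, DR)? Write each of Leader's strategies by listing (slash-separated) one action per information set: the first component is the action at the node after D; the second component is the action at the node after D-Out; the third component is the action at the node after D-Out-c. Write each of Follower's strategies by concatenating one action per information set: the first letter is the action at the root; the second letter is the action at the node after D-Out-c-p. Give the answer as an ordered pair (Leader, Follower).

Trace the play path from the root:
  Follower plays D
  Leader plays In at [D]
→ terminal payoff (4, 6).
(Leader's choice at the node after D-Out is never reached on this path, so it doesn't affect the outcome.)

(4, 6)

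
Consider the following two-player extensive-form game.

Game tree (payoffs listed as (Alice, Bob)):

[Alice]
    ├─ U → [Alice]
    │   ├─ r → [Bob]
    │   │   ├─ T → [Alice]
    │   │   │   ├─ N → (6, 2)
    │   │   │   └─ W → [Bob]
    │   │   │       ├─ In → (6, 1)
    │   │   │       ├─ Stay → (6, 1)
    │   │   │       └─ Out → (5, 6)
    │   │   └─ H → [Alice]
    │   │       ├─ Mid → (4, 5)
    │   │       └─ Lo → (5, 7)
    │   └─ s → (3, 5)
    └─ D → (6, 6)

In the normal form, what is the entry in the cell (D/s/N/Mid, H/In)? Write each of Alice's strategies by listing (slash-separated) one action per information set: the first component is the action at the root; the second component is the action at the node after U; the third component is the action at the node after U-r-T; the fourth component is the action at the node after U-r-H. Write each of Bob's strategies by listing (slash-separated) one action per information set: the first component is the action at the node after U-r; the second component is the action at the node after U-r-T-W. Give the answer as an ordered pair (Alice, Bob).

Trace the play path from the root:
  Alice plays D
→ terminal payoff (6, 6).
(Alice's choice at the node after U is never reached on this path, so it doesn't affect the outcome.)

(6, 6)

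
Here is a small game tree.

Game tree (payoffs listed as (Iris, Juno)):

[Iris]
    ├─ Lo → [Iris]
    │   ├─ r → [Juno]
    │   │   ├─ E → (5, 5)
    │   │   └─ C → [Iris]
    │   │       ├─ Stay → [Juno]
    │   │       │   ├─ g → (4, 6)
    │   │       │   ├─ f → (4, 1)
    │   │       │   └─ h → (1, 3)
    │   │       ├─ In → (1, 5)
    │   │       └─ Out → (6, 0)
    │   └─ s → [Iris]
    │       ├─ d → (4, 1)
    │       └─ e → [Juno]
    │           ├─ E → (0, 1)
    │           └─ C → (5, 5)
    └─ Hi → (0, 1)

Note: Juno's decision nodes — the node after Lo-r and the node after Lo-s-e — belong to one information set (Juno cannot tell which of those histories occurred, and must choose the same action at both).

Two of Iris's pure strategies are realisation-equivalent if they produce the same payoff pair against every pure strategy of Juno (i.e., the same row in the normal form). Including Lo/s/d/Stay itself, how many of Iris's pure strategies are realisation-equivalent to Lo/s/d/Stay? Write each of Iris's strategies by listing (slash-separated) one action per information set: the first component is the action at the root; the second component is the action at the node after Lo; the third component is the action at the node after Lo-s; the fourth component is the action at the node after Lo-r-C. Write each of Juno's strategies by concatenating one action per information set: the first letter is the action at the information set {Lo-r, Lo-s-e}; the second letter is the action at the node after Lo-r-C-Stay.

3

Row for Lo/s/d/Stay (columns Eg, Ef, Eh, Cg, Cf, Ch): (4,1) (4,1) (4,1) (4,1) (4,1) (4,1).
Under Lo/s/d/Stay, Iris's choice at the node after Lo-r-C can never be reached regardless of what Juno does, so varying those choices leaves every outcome unchanged.
Holding the reachable choices fixed and varying the unreachable one freely already gives 3 equivalent strategies.
No other strategy reproduces this row, so those 3 are the full class: Lo/s/d/Stay, Lo/s/d/In, Lo/s/d/Out.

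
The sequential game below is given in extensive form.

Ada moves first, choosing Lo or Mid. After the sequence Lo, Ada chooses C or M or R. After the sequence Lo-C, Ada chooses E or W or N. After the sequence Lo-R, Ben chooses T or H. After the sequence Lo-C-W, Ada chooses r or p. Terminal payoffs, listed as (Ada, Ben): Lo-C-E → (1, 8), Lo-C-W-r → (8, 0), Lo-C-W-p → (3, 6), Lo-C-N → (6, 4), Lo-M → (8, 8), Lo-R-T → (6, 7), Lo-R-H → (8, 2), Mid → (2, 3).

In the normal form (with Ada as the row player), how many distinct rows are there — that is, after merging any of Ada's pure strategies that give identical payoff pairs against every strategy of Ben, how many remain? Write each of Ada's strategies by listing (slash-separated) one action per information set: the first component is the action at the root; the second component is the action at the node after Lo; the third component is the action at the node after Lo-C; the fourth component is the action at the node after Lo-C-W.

Ada has 36 pure strategies: Lo/C/E/r, Lo/C/E/p, Lo/C/W/r, Lo/C/W/p, Lo/C/N/r, Lo/C/N/p, Lo/M/E/r, Lo/M/E/p, Lo/M/W/r, Lo/M/W/p, Lo/M/N/r, Lo/M/N/p, Lo/R/E/r, Lo/R/E/p, Lo/R/W/r, Lo/R/W/p, Lo/R/N/r, Lo/R/N/p, Mid/C/E/r, Mid/C/E/p, Mid/C/W/r, Mid/C/W/p, Mid/C/N/r, Mid/C/N/p, Mid/M/E/r, Mid/M/E/p, Mid/M/W/r, Mid/M/W/p, Mid/M/N/r, Mid/M/N/p, Mid/R/E/r, Mid/R/E/p, Mid/R/W/r, Mid/R/W/p, Mid/R/N/r, Mid/R/N/p. Columns: T, H.
{Lo/C/E/r, Lo/C/E/p} → row (1,8) (1,8)
{Lo/C/W/r} → row (8,0) (8,0)
{Lo/C/W/p} → row (3,6) (3,6)
{Lo/C/N/r, Lo/C/N/p} → row (6,4) (6,4)
{Lo/M/E/r, Lo/M/E/p, Lo/M/W/r, Lo/M/W/p, Lo/M/N/r, Lo/M/N/p} → row (8,8) (8,8)
{Lo/R/E/r, Lo/R/E/p, Lo/R/W/r, Lo/R/W/p, Lo/R/N/r, Lo/R/N/p} → row (6,7) (8,2)
{Mid/C/E/r, Mid/C/E/p, Mid/C/W/r, Mid/C/W/p, Mid/C/N/r, Mid/C/N/p, Mid/M/E/r, Mid/M/E/p, Mid/M/W/r, Mid/M/W/p, Mid/M/N/r, Mid/M/N/p, Mid/R/E/r, Mid/R/E/p, Mid/R/W/r, Mid/R/W/p, Mid/R/N/r, Mid/R/N/p} → row (2,3) (2,3)
That's 7 distinct rows out of 36 strategies.

7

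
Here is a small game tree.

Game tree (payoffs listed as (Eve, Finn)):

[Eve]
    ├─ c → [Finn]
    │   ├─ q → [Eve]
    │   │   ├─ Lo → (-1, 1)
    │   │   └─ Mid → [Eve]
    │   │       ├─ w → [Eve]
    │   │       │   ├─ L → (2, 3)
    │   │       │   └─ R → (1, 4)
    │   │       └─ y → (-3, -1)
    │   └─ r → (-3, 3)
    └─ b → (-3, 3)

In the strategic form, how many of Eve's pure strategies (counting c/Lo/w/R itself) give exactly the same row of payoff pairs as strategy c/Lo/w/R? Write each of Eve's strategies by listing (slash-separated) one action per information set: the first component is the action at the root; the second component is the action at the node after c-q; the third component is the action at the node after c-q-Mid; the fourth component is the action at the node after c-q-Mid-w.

4

Row for c/Lo/w/R (columns q, r): (-1,1) (-3,3).
Under c/Lo/w/R, Eve's choice at the node after c-q-Mid and at the node after c-q-Mid-w can never be reached regardless of what Finn does, so varying those choices leaves every outcome unchanged.
Holding the reachable choices fixed and varying the unreachable ones freely already gives 2 × 2 = 4 equivalent strategies.
No other strategy reproduces this row, so those 4 are the full class: c/Lo/w/L, c/Lo/w/R, c/Lo/y/L, c/Lo/y/R.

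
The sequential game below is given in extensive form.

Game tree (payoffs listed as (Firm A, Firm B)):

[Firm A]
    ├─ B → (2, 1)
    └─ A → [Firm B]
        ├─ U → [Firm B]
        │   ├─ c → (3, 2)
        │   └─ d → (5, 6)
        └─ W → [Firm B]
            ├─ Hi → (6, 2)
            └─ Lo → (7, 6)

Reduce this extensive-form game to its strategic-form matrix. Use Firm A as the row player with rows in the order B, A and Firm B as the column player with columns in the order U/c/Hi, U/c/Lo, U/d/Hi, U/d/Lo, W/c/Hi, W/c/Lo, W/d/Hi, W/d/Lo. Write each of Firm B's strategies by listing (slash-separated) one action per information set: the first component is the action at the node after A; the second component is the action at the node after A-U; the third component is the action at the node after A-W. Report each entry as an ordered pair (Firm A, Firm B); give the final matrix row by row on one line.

B: (2,1) (2,1) (2,1) (2,1) (2,1) (2,1) (2,1) (2,1) | A: (3,2) (3,2) (5,6) (5,6) (6,2) (7,6) (6,2) (7,6)

Row B: U/c/Hi→(2,1), U/c/Lo→(2,1), U/d/Hi→(2,1), U/d/Lo→(2,1), W/c/Hi→(2,1), W/c/Lo→(2,1), W/d/Hi→(2,1), W/d/Lo→(2,1)
Row A: U/c/Hi→(3,2), U/c/Lo→(3,2), U/d/Hi→(5,6), U/d/Lo→(5,6), W/c/Hi→(6,2), W/c/Lo→(7,6), W/d/Hi→(6,2), W/d/Lo→(7,6)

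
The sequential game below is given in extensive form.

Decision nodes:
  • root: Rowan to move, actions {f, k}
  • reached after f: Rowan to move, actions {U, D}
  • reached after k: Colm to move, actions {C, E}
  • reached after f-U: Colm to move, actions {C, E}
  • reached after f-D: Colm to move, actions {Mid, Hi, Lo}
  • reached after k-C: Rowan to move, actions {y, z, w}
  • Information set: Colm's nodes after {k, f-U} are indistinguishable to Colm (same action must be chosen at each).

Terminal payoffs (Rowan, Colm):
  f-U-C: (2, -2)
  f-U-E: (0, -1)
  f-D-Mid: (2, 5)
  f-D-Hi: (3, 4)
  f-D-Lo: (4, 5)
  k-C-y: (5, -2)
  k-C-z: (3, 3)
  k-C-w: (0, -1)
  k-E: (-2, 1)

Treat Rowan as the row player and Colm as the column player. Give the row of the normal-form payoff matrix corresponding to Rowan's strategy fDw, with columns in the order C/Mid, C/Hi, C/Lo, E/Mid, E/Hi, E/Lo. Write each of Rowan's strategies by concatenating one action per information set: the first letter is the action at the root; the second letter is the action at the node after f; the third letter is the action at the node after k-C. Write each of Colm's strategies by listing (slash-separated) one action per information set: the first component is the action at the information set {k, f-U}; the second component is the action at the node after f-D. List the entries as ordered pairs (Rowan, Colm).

vs C/Mid: Rowan plays f → Rowan plays D at [f] → Colm plays Mid at [f-D] → (2, 5)
vs C/Hi: Rowan plays f → Rowan plays D at [f] → Colm plays Hi at [f-D] → (3, 4)
vs C/Lo: Rowan plays f → Rowan plays D at [f] → Colm plays Lo at [f-D] → (4, 5)
vs E/Mid: Rowan plays f → Rowan plays D at [f] → Colm plays Mid at [f-D] → (2, 5)
vs E/Hi: Rowan plays f → Rowan plays D at [f] → Colm plays Hi at [f-D] → (3, 4)
vs E/Lo: Rowan plays f → Rowan plays D at [f] → Colm plays Lo at [f-D] → (4, 5)

(2,5) (3,4) (4,5) (2,5) (3,4) (4,5)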